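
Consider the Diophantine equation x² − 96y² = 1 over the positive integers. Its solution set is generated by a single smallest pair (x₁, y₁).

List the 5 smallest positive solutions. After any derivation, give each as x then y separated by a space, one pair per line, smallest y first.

√96 = [9; 1,3,1,18, …], period ℓ=4 (even) → k=3
k=0  a_k=9  p_k/q_k = 9/1
k=1  a_k=1  p_k/q_k = 10/1
k=2  a_k=3  p_k/q_k = 39/4
k=3  a_k=1  p_k/q_k = 49/5
→ (49, 5).  Check: 49²=2401, 96·5²=2400, difference 1.
n=2: (49,5)∘(49,5) = (49·49+96·5·5, 49·5+5·49) = (4801,490)
n=3: (4801,490)∘(49,5) = (49·4801+96·5·490, 49·490+5·4801) = (470449,48015)
n=4: (470449,48015)∘(49,5) = (49·470449+96·5·48015, 49·48015+5·470449) = (46099201,4704980)
n=5: (46099201,4704980)∘(49,5) = (49·46099201+96·5·4704980, 49·4704980+5·46099201) = (4517251249,461040025)

49 5
4801 490
470449 48015
46099201 4704980
4517251249 461040025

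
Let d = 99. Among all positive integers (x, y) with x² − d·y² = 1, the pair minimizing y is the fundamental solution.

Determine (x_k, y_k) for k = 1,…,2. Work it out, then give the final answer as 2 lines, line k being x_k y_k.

10 1
199 20

√99 → a₀=9, period (1,18); ℓ=2 even so k=1
i=0: a=9 ⇒ p=9, q=1
i=1: a=1 ⇒ p=10, q=1
(x₁, y₁) = (10, 1);  10² − 99·1² = 1 ✓
k=2:  x_2 = 10·10+99·1·1 = 199,  y_2 = 10·1+1·10 = 20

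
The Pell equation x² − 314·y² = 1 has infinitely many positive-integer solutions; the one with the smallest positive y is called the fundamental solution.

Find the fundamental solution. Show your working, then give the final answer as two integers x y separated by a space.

[17; 1,2,1,1,2,1,34] for √314; ℓ=7 ⇒ convergent index 13
a_0=17:  p_0=17·1+0=17,  q_0=17·0+1=1
…
a_3=1:  p_3=1·53+18=71,  q_3=1·3+1=4
…
a_5=2:  p_5=2·124+71=319,  q_5=2·7+4=18
…
a_9=2:  p_9=2·15824+15381=47029,  q_9=2·893+868=2654
…
a_12=2:  p_12=2·109882+62853=282617,  q_12=2·6201+3547=15949
a_13=1:  p_13=1·282617+109882=392499,  q_13=1·15949+6201=22150
(x₁, y₁) = (392499, 22150);  392499² − 314·22150² = 1 ✓

392499 22150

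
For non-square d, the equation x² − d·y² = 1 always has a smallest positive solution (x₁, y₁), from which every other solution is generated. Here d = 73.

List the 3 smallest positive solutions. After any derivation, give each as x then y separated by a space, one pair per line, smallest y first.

√73 → a₀=8, period (1,1,5,5,1,1,16); ℓ=7 odd so k=13
k=0  a_k=8  p_k/q_k = 8/1
k=1  a_k=1  p_k/q_k = 9/1
k=2  a_k=1  p_k/q_k = 17/2
k=3  a_k=5  p_k/q_k = 94/11
…
k=5  a_k=1  p_k/q_k = 581/68
k=6  a_k=1  p_k/q_k = 1068/125
…
k=8  a_k=1  p_k/q_k = 18737/2193
k=9  a_k=1  p_k/q_k = 36406/4261
…
k=11  a_k=5  p_k/q_k = 1040241/121751
k=12  a_k=1  p_k/q_k = 1241008/145249
k=13  a_k=1  p_k/q_k = 2281249/267000
→ (2281249, 267000).  Check: 2281249²=5204097000001, 73·267000²=5204097000000, difference 1.
(2281249+267000√73)^2 = 10408194000001 + 1218186966000√73
(2281249+267000√73)^3 = 47487364308614281249 + 5557975596000801000√73

2281249 267000
10408194000001 1218186966000
47487364308614281249 5557975596000801000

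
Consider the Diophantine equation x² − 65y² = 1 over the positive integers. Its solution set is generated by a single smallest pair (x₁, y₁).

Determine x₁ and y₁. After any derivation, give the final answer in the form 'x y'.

[8; 16] for √65; ℓ=1 ⇒ convergent index 1
i=0: a=8 ⇒ p=8, q=1
i=1: a=16 ⇒ p=129, q=16
(x₁, y₁) = (129, 16);  129² − 65·16² = 1 ✓

129 16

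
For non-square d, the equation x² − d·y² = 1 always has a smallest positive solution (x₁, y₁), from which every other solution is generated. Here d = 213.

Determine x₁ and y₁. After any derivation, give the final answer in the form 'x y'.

194399 13320

d=213: √d = [14; 1,1,2,6,1,8,1,6,2,1,1,28] (ℓ=12, even), read p_11/q_11
step 0: (14, 1)  from 14·(1,0) + (0,1)
step 1: (15, 1)  from 1·(14,1) + (1,0)
…
step 5: (540, 37)  from 1·(467,32) + (73,5)
…
step 7: (5327, 365)  from 1·(4787,328) + (540,37)
step 8: (36749, 2518)  from 6·(5327,365) + (4787,328)
…
step 10: (115574, 7919)  from 1·(78825,5401) + (36749,2518)
step 11: (194399, 13320)  from 1·(115574,7919) + (78825,5401)
fundamental: x₁=194399, y₁=13320  (since 37790971201 − 213·177422400 = 1)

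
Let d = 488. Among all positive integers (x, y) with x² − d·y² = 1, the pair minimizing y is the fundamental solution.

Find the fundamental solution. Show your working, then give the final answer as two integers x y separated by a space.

243 11

√488 = [22; 11,44, …], period ℓ=2 (even) → k=1
a_0=22:  p_0=22·1+0=22,  q_0=22·0+1=1
a_1=11:  p_1=11·22+1=243,  q_1=11·1+0=11
fundamental: x₁=243, y₁=11  (since 59049 − 488·121 = 1)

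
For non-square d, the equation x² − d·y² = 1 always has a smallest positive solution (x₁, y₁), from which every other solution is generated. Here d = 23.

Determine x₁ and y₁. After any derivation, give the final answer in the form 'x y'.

24 5

d=23: √d = [4; 1,3,1,8] (ℓ=4, even), read p_3/q_3
k=0  a_k=4  p_k/q_k = 4/1
k=1  a_k=1  p_k/q_k = 5/1
k=2  a_k=3  p_k/q_k = 19/4
k=3  a_k=1  p_k/q_k = 24/5
(x₁, y₁) = (24, 5);  24² − 23·5² = 1 ✓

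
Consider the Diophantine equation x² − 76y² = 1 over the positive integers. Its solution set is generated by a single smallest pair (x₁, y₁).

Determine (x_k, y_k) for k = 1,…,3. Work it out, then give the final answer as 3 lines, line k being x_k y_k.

[8; 1,2,1,1,5,4,5,1,1,2,1,16] for √76; ℓ=12 ⇒ convergent index 11
k=0  a_k=8  p_k/q_k = 8/1
k=1  a_k=1  p_k/q_k = 9/1
k=2  a_k=2  p_k/q_k = 26/3
k=3  a_k=1  p_k/q_k = 35/4
k=4  a_k=1  p_k/q_k = 61/7
k=5  a_k=5  p_k/q_k = 340/39
k=6  a_k=4  p_k/q_k = 1421/163
k=7  a_k=5  p_k/q_k = 7445/854
k=8  a_k=1  p_k/q_k = 8866/1017
k=9  a_k=1  p_k/q_k = 16311/1871
k=10  a_k=2  p_k/q_k = 41488/4759
k=11  a_k=1  p_k/q_k = 57799/6630
(x₁, y₁) = (57799, 6630);  57799² − 76·6630² = 1 ✓
k=2:  x_2 = 57799·57799+76·6630·6630 = 6681448801,  y_2 = 57799·6630+6630·57799 = 766414740
k=3:  x_3 = 57799·6681448801+76·6630·766414740 = 772362118440199,  y_3 = 57799·766414740+6630·6681448801 = 88596011107890

57799 6630
6681448801 766414740
772362118440199 88596011107890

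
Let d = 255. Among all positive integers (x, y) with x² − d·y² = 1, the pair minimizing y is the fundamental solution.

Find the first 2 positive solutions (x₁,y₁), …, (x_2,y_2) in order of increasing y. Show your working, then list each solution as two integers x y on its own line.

16 1
511 32

√255 = [15; 1,30, …], period ℓ=2 (even) → k=1
a_0=15:  p_0=15·1+0=15,  q_0=15·0+1=1
a_1=1:  p_1=1·15+1=16,  q_1=1·1+0=1
(x₁, y₁) = (16, 1);  16² − 255·1² = 1 ✓
n=2: (16,1)∘(16,1) = (16·16+255·1·1, 16·1+1·16) = (511,32)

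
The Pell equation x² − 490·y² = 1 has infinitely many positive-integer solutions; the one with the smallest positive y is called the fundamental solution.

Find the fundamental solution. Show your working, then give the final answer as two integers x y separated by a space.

1039681 46968

[22; 7,2,1,4,4,4,1,2,7,44] for √490; ℓ=10 ⇒ convergent index 9
step 0: (22, 1)  from 22·(1,0) + (0,1)
…
step 2: (332, 15)  from 2·(155,7) + (22,1)
step 3: (487, 22)  from 1·(332,15) + (155,7)
…
step 5: (9607, 434)  from 4·(2280,103) + (487,22)
step 6: (40708, 1839)  from 4·(9607,434) + (2280,103)
…
step 8: (141338, 6385)  from 2·(50315,2273) + (40708,1839)
step 9: (1039681, 46968)  from 7·(141338,6385) + (50315,2273)
→ (1039681, 46968).  Check: 1039681²=1080936581761, 490·46968²=1080936581760, difference 1.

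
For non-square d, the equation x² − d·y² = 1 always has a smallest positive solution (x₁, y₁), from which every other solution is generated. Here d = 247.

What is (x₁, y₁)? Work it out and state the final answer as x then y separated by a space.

85292 5427

d=247: √d = [15; 1,2,1,1,9,1,9,1,1,2,1,30] (ℓ=12, even), read p_11/q_11
step 0: (15, 1)  from 15·(1,0) + (0,1)
…
step 2: (47, 3)  from 2·(16,1) + (15,1)
…
step 4: (110, 7)  from 1·(63,4) + (47,3)
step 5: (1053, 67)  from 9·(110,7) + (63,4)
…
step 8: (12683, 807)  from 1·(11520,733) + (1163,74)
…
step 10: (61089, 3887)  from 2·(24203,1540) + (12683,807)
step 11: (85292, 5427)  from 1·(61089,3887) + (24203,1540)
→ (85292, 5427).  Check: 85292²=7274725264, 247·5427²=7274725263, difference 1.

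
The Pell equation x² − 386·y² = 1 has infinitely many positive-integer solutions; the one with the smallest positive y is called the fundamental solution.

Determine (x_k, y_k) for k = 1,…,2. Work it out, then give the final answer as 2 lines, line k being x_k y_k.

√386 = [19; 1,1,1,4,1,18,1,4,1,1,1,38, …], period ℓ=12 (even) → k=11
a_0=19:  p_0=19·1+0=19,  q_0=19·0+1=1
…
a_2=1:  p_2=1·20+19=39,  q_2=1·1+1=2
a_3=1:  p_3=1·39+20=59,  q_3=1·2+1=3
…
a_5=1:  p_5=1·275+59=334,  q_5=1·14+3=17
a_6=18:  p_6=18·334+275=6287,  q_6=18·17+14=320
a_7=1:  p_7=1·6287+334=6621,  q_7=1·320+17=337
a_8=4:  p_8=4·6621+6287=32771,  q_8=4·337+320=1668
a_9=1:  p_9=1·32771+6621=39392,  q_9=1·1668+337=2005
a_10=1:  p_10=1·39392+32771=72163,  q_10=1·2005+1668=3673
a_11=1:  p_11=1·72163+39392=111555,  q_11=1·3673+2005=5678
→ (111555, 5678).  Check: 111555²=12444518025, 386·5678²=12444518024, difference 1.
k=2:  x_2 = 111555·111555+386·5678·5678 = 24889036049,  y_2 = 111555·5678+5678·111555 = 1266818580

111555 5678
24889036049 1266818580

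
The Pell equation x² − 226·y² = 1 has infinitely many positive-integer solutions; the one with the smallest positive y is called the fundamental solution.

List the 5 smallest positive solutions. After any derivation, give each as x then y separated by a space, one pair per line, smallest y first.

451 30
406801 27060
366934051 24408090
330974107201 22016070120
298538277761251 19858470840150

√226 → a₀=15, period (30); ℓ=1 odd so k=1
k=0  a_k=15  p_k/q_k = 15/1
k=1  a_k=30  p_k/q_k = 451/30
(x₁, y₁) = (451, 30);  451² − 226·30² = 1 ✓
k=2:  x_2 = 451·451+226·30·30 = 406801,  y_2 = 451·30+30·451 = 27060
k=3:  x_3 = 451·406801+226·30·27060 = 366934051,  y_3 = 451·27060+30·406801 = 24408090
k=4:  x_4 = 451·366934051+226·30·24408090 = 330974107201,  y_4 = 451·24408090+30·366934051 = 22016070120
k=5:  x_5 = 451·330974107201+226·30·22016070120 = 298538277761251,  y_5 = 451·22016070120+30·330974107201 = 19858470840150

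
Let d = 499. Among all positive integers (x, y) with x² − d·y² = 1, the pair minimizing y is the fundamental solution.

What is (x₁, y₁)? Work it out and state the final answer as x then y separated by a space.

4490 201

[22; 2,1,21,1,2,44] for √499; ℓ=6 ⇒ convergent index 5
step 0: (22, 1)  from 22·(1,0) + (0,1)
…
step 3: (1452, 65)  from 21·(67,3) + (45,2)
step 4: (1519, 68)  from 1·(1452,65) + (67,3)
step 5: (4490, 201)  from 2·(1519,68) + (1452,65)
fundamental: x₁=4490, y₁=201  (since 20160100 − 499·40401 = 1)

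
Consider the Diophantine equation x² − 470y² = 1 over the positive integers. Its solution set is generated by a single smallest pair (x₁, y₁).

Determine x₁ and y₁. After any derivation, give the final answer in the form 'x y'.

d=470: √d = [21; 1,2,8,2,1,42] (ℓ=6, even), read p_5/q_5
k=0  a_k=21  p_k/q_k = 21/1
…
k=3  a_k=8  p_k/q_k = 542/25
k=4  a_k=2  p_k/q_k = 1149/53
k=5  a_k=1  p_k/q_k = 1691/78
(x₁, y₁) = (1691, 78);  1691² − 470·78² = 1 ✓

1691 78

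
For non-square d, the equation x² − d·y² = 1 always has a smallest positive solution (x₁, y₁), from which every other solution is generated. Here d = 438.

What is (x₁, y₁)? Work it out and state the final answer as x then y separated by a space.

√438 → a₀=20, period (1,12,1,40); ℓ=4 even so k=3
i=0: a=20 ⇒ p=20, q=1
…
i=2: a=12 ⇒ p=272, q=13
i=3: a=1 ⇒ p=293, q=14
(x₁, y₁) = (293, 14);  293² − 438·14² = 1 ✓

293 14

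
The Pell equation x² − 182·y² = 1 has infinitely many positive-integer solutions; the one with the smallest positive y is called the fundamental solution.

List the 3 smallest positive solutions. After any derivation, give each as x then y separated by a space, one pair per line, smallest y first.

√182 → a₀=13, period (2,26); ℓ=2 even so k=1
a_0=13:  p_0=13·1+0=13,  q_0=13·0+1=1
a_1=2:  p_1=2·13+1=27,  q_1=2·1+0=2
fundamental: x₁=27, y₁=2  (since 729 − 182·4 = 1)
k=2:  x_2 = 27·27+182·2·2 = 1457,  y_2 = 27·2+2·27 = 108
k=3:  x_3 = 27·1457+182·2·108 = 78651,  y_3 = 27·108+2·1457 = 5830

27 2
1457 108
78651 5830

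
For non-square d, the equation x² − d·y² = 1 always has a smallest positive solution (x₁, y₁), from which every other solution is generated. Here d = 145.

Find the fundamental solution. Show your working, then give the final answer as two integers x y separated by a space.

√145 = [12; 24, …], period ℓ=1 (odd) → k=1
a_0=12:  p_0=12·1+0=12,  q_0=12·0+1=1
a_1=24:  p_1=24·12+1=289,  q_1=24·1+0=24
(x₁, y₁) = (289, 24);  289² − 145·24² = 1 ✓

289 24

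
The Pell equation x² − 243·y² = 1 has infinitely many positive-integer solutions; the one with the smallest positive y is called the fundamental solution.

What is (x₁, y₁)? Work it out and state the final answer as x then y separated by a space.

d=243: √d = [15; 1,1,2,3,15,3,2,1,1,30] (ℓ=10, even), read p_9/q_9
k=0  a_k=15  p_k/q_k = 15/1
k=1  a_k=1  p_k/q_k = 16/1
k=2  a_k=1  p_k/q_k = 31/2
…
k=4  a_k=3  p_k/q_k = 265/17
k=5  a_k=15  p_k/q_k = 4053/260
k=6  a_k=3  p_k/q_k = 12424/797
k=7  a_k=2  p_k/q_k = 28901/1854
k=8  a_k=1  p_k/q_k = 41325/2651
k=9  a_k=1  p_k/q_k = 70226/4505
(x₁, y₁) = (70226, 4505);  70226² − 243·4505² = 1 ✓

70226 4505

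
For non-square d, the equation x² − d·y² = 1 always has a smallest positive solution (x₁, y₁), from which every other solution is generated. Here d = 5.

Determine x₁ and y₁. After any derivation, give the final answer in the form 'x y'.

9 4

√5 = [2; 4, …], period ℓ=1 (odd) → k=1
step 0: (2, 1)  from 2·(1,0) + (0,1)
step 1: (9, 4)  from 4·(2,1) + (1,0)
→ (9, 4).  Check: 9²=81, 5·4²=80, difference 1.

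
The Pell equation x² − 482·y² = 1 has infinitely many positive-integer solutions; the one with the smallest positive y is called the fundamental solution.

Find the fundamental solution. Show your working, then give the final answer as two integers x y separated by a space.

[21; 1,20,1,42] for √482; ℓ=4 ⇒ convergent index 3
i=0: a=21 ⇒ p=21, q=1
…
i=2: a=20 ⇒ p=461, q=21
i=3: a=1 ⇒ p=483, q=22
fundamental: x₁=483, y₁=22  (since 233289 − 482·484 = 1)

483 22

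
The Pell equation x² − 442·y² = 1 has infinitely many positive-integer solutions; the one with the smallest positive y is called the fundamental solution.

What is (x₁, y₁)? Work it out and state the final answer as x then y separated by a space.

883 42

d=442: √d = [21; 42] (ℓ=1, odd), read p_1/q_1
i=0: a=21 ⇒ p=21, q=1
i=1: a=42 ⇒ p=883, q=42
→ (883, 42).  Check: 883²=779689, 442·42²=779688, difference 1.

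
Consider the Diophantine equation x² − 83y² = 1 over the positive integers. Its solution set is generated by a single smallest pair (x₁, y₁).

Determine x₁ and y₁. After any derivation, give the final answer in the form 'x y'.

d=83: √d = [9; 9,18] (ℓ=2, even), read p_1/q_1
k=0  a_k=9  p_k/q_k = 9/1
k=1  a_k=9  p_k/q_k = 82/9
(x₁, y₁) = (82, 9);  82² − 83·9² = 1 ✓

82 9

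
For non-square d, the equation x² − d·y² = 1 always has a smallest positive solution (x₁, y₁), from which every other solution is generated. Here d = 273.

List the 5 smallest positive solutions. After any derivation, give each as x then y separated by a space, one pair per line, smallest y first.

√273 → a₀=16, period (1,1,10,1,1,32); ℓ=6 even so k=5
i=0: a=16 ⇒ p=16, q=1
…
i=3: a=10 ⇒ p=347, q=21
i=4: a=1 ⇒ p=380, q=23
i=5: a=1 ⇒ p=727, q=44
fundamental: x₁=727, y₁=44  (since 528529 − 273·1936 = 1)
(727+44√273)^2 = 1057057 + 63976√273
(727+44√273)^3 = 1536960151 + 93021060√273
(727+44√273)^4 = 2234739002497 + 135252557264√273
(727+44√273)^5 = 3249308972670487 + 196657125240796√273

727 44
1057057 63976
1536960151 93021060
2234739002497 135252557264
3249308972670487 196657125240796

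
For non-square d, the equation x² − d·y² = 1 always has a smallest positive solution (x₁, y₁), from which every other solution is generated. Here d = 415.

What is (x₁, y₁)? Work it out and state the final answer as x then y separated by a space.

d=415: √d = [20; 2,1,2,4,6,…,1,2,40] (ℓ=16, even), read p_15/q_15
step 0: (20, 1)  from 20·(1,0) + (0,1)
step 1: (41, 2)  from 2·(20,1) + (1,0)
step 2: (61, 3)  from 1·(41,2) + (20,1)
step 3: (163, 8)  from 2·(61,3) + (41,2)
step 4: (713, 35)  from 4·(163,8) + (61,3)
step 5: (4441, 218)  from 6·(713,35) + (163,8)
…
step 7: (9595, 471)  from 1·(5154,253) + (4441,218)
step 8: (33939, 1666)  from 3·(9595,471) + (5154,253)
step 9: (43534, 2137)  from 1·(33939,1666) + (9595,471)
…
step 11: (508372, 24955)  from 6·(77473,3803) + (43534,2137)
…
step 13: (4730294, 232201)  from 2·(2110961,103623) + (508372,24955)
step 14: (6841255, 335824)  from 1·(4730294,232201) + (2110961,103623)
step 15: (18412804, 903849)  from 2·(6841255,335824) + (4730294,232201)
fundamental: x₁=18412804, y₁=903849  (since 339031351142416 − 415·816943014801 = 1)

18412804 903849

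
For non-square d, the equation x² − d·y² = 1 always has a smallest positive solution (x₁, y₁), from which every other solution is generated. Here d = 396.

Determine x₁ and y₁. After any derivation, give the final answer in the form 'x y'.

d=396: √d = [19; 1,8,1,38] (ℓ=4, even), read p_3/q_3
i=0: a=19 ⇒ p=19, q=1
…
i=2: a=8 ⇒ p=179, q=9
i=3: a=1 ⇒ p=199, q=10
→ (199, 10).  Check: 199²=39601, 396·10²=39600, difference 1.

199 10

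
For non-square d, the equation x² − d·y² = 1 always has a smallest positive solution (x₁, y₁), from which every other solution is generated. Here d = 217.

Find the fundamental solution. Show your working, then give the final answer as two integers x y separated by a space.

√217 = [14; 1,2,1,2,1,…,2,1,28, …], period ℓ=16 (even) → k=15
a_0=14:  p_0=14·1+0=14,  q_0=14·0+1=1
…
a_2=2:  p_2=2·15+14=44,  q_2=2·1+1=3
a_3=1:  p_3=1·44+15=59,  q_3=1·3+1=4
a_4=2:  p_4=2·59+44=162,  q_4=2·4+3=11
…
a_6=1:  p_6=1·221+162=383,  q_6=1·15+11=26
a_7=9:  p_7=9·383+221=3668,  q_7=9·26+15=249
a_8=4:  p_8=4·3668+383=15055,  q_8=4·249+26=1022
…
a_10=1:  p_10=1·139163+15055=154218,  q_10=1·9447+1022=10469
a_11=1:  p_11=1·154218+139163=293381,  q_11=1·10469+9447=19916
a_12=2:  p_12=2·293381+154218=740980,  q_12=2·19916+10469=50301
…
a_14=2:  p_14=2·1034361+740980=2809702,  q_14=2·70217+50301=190735
a_15=1:  p_15=1·2809702+1034361=3844063,  q_15=1·190735+70217=260952
fundamental: x₁=3844063, y₁=260952  (since 14776820347969 − 217·68095946304 = 1)

3844063 260952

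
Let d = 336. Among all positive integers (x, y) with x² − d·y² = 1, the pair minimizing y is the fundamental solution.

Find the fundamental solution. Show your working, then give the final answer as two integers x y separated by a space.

√336 = [18; 3,36, …], period ℓ=2 (even) → k=1
step 0: (18, 1)  from 18·(1,0) + (0,1)
step 1: (55, 3)  from 3·(18,1) + (1,0)
fundamental: x₁=55, y₁=3  (since 3025 − 336·9 = 1)

55 3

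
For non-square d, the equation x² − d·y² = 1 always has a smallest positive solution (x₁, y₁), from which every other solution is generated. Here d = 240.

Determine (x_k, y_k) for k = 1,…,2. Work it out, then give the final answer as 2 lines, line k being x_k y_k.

√240 → a₀=15, period (2,30); ℓ=2 even so k=1
k=0  a_k=15  p_k/q_k = 15/1
k=1  a_k=2  p_k/q_k = 31/2
(x₁, y₁) = (31, 2);  31² − 240·2² = 1 ✓
n=2: (31,2)∘(31,2) = (31·31+240·2·2, 31·2+2·31) = (1921,124)

31 2
1921 124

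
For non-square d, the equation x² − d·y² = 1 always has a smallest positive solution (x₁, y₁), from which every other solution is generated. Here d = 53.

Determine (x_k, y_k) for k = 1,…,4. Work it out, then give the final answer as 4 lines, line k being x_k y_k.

66249 9100
8777860001 1205731800
1163048894346249 159757052027300
154101652394311440001 21167489878307463600

√53 → a₀=7, period (3,1,1,3,14); ℓ=5 odd so k=9
step 0: (7, 1)  from 7·(1,0) + (0,1)
step 1: (22, 3)  from 3·(7,1) + (1,0)
…
step 4: (182, 25)  from 3·(51,7) + (29,4)
…
step 6: (7979, 1096)  from 3·(2599,357) + (182,25)
…
step 8: (18557, 2549)  from 1·(10578,1453) + (7979,1096)
step 9: (66249, 9100)  from 3·(18557,2549) + (10578,1453)
fundamental: x₁=66249, y₁=9100  (since 4388930001 − 53·82810000 = 1)
(x_2, y_2) = (66249·66249 + 53·9100·9100, 66249·9100 + 9100·66249) = (8777860001, 1205731800)
(x_3, y_3) = (66249·8777860001 + 53·9100·1205731800, 66249·1205731800 + 9100·8777860001) = (1163048894346249, 159757052027300)
(x_4, y_4) = (66249·1163048894346249 + 53·9100·159757052027300, 66249·159757052027300 + 9100·1163048894346249) = (154101652394311440001, 21167489878307463600)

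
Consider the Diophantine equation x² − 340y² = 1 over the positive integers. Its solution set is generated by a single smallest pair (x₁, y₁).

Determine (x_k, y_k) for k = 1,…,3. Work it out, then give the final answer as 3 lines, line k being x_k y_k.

285769 15498
163327842721 8857695924
93348068572789129 5062509812995614

[18; 2,3,1,1,1,…,3,2,36] for √340; ℓ=14 ⇒ convergent index 13
step 0: (18, 1)  from 18·(1,0) + (0,1)
step 1: (37, 2)  from 2·(18,1) + (1,0)
step 2: (129, 7)  from 3·(37,2) + (18,1)
step 3: (166, 9)  from 1·(129,7) + (37,2)
step 4: (295, 16)  from 1·(166,9) + (129,7)
step 5: (461, 25)  from 1·(295,16) + (166,9)
step 6: (756, 41)  from 1·(461,25) + (295,16)
…
step 8: (7265, 394)  from 1·(6509,353) + (756,41)
step 9: (13774, 747)  from 1·(7265,394) + (6509,353)
step 10: (21039, 1141)  from 1·(13774,747) + (7265,394)
step 11: (34813, 1888)  from 1·(21039,1141) + (13774,747)
step 12: (125478, 6805)  from 3·(34813,1888) + (21039,1141)
step 13: (285769, 15498)  from 2·(125478,6805) + (34813,1888)
fundamental: x₁=285769, y₁=15498  (since 81663921361 − 340·240188004 = 1)
k=2:  x_2 = 285769·285769+340·15498·15498 = 163327842721,  y_2 = 285769·15498+15498·285769 = 8857695924
k=3:  x_3 = 285769·163327842721+340·15498·8857695924 = 93348068572789129,  y_3 = 285769·8857695924+15498·163327842721 = 5062509812995614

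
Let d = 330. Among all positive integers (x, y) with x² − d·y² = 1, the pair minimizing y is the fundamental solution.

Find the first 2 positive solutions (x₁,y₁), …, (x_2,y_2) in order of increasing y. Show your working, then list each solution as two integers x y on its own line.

109 6
23761 1308

√330 → a₀=18, period (6,36); ℓ=2 even so k=1
a_0=18:  p_0=18·1+0=18,  q_0=18·0+1=1
a_1=6:  p_1=6·18+1=109,  q_1=6·1+0=6
fundamental: x₁=109, y₁=6  (since 11881 − 330·36 = 1)
(109+6√330)^2 = 23761 + 1308√330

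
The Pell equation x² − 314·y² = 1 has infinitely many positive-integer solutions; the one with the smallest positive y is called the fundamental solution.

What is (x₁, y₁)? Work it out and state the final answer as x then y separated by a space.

[17; 1,2,1,1,2,1,34] for √314; ℓ=7 ⇒ convergent index 13
k=0  a_k=17  p_k/q_k = 17/1
k=1  a_k=1  p_k/q_k = 18/1
k=2  a_k=2  p_k/q_k = 53/3
k=3  a_k=1  p_k/q_k = 71/4
k=4  a_k=1  p_k/q_k = 124/7
k=5  a_k=2  p_k/q_k = 319/18
…
k=7  a_k=34  p_k/q_k = 15381/868
…
k=10  a_k=1  p_k/q_k = 62853/3547
…
k=12  a_k=2  p_k/q_k = 282617/15949
k=13  a_k=1  p_k/q_k = 392499/22150
fundamental: x₁=392499, y₁=22150  (since 154055465001 − 314·490622500 = 1)

392499 22150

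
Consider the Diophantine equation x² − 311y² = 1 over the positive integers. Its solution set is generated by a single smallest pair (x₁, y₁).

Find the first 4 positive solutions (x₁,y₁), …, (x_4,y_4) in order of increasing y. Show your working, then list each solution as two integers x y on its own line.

16883880 957397
570130807708799 32329152120720
19252040283316857636360 1091683049815963029803
650098275797375082487964044801 36863691222253451430108430560

√311 = [17; 1,1,1,2,1,…,1,1,34, …], period ℓ=16 (even) → k=15
a_0=17:  p_0=17·1+0=17,  q_0=17·0+1=1
…
a_4=2:  p_4=2·53+35=141,  q_4=2·3+2=8
a_5=1:  p_5=1·141+53=194,  q_5=1·8+3=11
a_6=6:  p_6=6·194+141=1305,  q_6=6·11+8=74
…
a_8=17:  p_8=17·4109+1305=71158,  q_8=17·233+74=4035
a_9=3:  p_9=3·71158+4109=217583,  q_9=3·4035+233=12338
a_10=6:  p_10=6·217583+71158=1376656,  q_10=6·12338+4035=78063
a_11=1:  p_11=1·1376656+217583=1594239,  q_11=1·78063+12338=90401
a_12=2:  p_12=2·1594239+1376656=4565134,  q_12=2·90401+78063=258865
a_13=1:  p_13=1·4565134+1594239=6159373,  q_13=1·258865+90401=349266
a_14=1:  p_14=1·6159373+4565134=10724507,  q_14=1·349266+258865=608131
a_15=1:  p_15=1·10724507+6159373=16883880,  q_15=1·608131+349266=957397
fundamental: x₁=16883880, y₁=957397  (since 285065403854400 − 311·916609015609 = 1)
(x_2, y_2) = (16883880·16883880 + 311·957397·957397, 16883880·957397 + 957397·16883880) = (570130807708799, 32329152120720)
(x_3, y_3) = (16883880·570130807708799 + 311·957397·32329152120720, 16883880·32329152120720 + 957397·570130807708799) = (19252040283316857636360, 1091683049815963029803)
(x_4, y_4) = (16883880·19252040283316857636360 + 311·957397·1091683049815963029803, 16883880·1091683049815963029803 + 957397·19252040283316857636360) = (650098275797375082487964044801, 36863691222253451430108430560)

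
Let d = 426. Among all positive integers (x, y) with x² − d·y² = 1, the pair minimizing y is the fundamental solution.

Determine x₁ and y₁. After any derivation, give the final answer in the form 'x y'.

d=426: √d = [20; 1,1,1,3,2,6,2,3,1,1,1,40] (ℓ=12, even), read p_11/q_11
a_0=20:  p_0=20·1+0=20,  q_0=20·0+1=1
a_1=1:  p_1=1·20+1=21,  q_1=1·1+0=1
a_2=1:  p_2=1·21+20=41,  q_2=1·1+1=2
…
a_4=3:  p_4=3·62+41=227,  q_4=3·3+2=11
a_5=2:  p_5=2·227+62=516,  q_5=2·11+3=25
…
a_7=2:  p_7=2·3323+516=7162,  q_7=2·161+25=347
a_8=3:  p_8=3·7162+3323=24809,  q_8=3·347+161=1202
a_9=1:  p_9=1·24809+7162=31971,  q_9=1·1202+347=1549
a_10=1:  p_10=1·31971+24809=56780,  q_10=1·1549+1202=2751
a_11=1:  p_11=1·56780+31971=88751,  q_11=1·2751+1549=4300
→ (88751, 4300).  Check: 88751²=7876740001, 426·4300²=7876740000, difference 1.

88751 4300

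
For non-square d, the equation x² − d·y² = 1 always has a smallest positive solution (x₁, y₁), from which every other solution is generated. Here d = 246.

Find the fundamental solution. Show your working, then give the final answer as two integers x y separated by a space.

d=246: √d = [15; 1,2,5,1,14,1,5,2,1,30] (ℓ=10, even), read p_9/q_9
i=0: a=15 ⇒ p=15, q=1
i=1: a=1 ⇒ p=16, q=1
…
i=3: a=5 ⇒ p=251, q=16
…
i=6: a=1 ⇒ p=4721, q=301
i=7: a=5 ⇒ p=28028, q=1787
i=8: a=2 ⇒ p=60777, q=3875
i=9: a=1 ⇒ p=88805, q=5662
(x₁, y₁) = (88805, 5662);  88805² − 246·5662² = 1 ✓

88805 5662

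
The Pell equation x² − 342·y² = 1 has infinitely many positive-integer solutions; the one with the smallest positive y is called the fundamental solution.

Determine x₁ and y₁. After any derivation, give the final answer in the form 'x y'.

√342 = [18; 2,36, …], period ℓ=2 (even) → k=1
a_0=18:  p_0=18·1+0=18,  q_0=18·0+1=1
a_1=2:  p_1=2·18+1=37,  q_1=2·1+0=2
→ (37, 2).  Check: 37²=1369, 342·2²=1368, difference 1.

37 2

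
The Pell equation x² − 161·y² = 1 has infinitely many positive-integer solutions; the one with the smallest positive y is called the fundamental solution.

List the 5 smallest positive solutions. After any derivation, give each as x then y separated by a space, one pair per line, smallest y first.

11775 928
277301249 21854400
6530444402175 514671119072
153791965393920001 12120504832291200
3621800778496371621375 285437888285786640928

d=161: √d = [12; 1,2,4,1,2,1,4,2,1,24] (ℓ=10, even), read p_9/q_9
a_0=12:  p_0=12·1+0=12,  q_0=12·0+1=1
a_1=1:  p_1=1·12+1=13,  q_1=1·1+0=1
a_2=2:  p_2=2·13+12=38,  q_2=2·1+1=3
a_3=4:  p_3=4·38+13=165,  q_3=4·3+1=13
a_4=1:  p_4=1·165+38=203,  q_4=1·13+3=16
…
a_6=1:  p_6=1·571+203=774,  q_6=1·45+16=61
…
a_8=2:  p_8=2·3667+774=8108,  q_8=2·289+61=639
a_9=1:  p_9=1·8108+3667=11775,  q_9=1·639+289=928
(x₁, y₁) = (11775, 928);  11775² − 161·928² = 1 ✓
n=2: (11775,928)∘(11775,928) = (11775·11775+161·928·928, 11775·928+928·11775) = (277301249,21854400)
n=3: (277301249,21854400)∘(11775,928) = (11775·277301249+161·928·21854400, 11775·21854400+928·277301249) = (6530444402175,514671119072)
n=4: (6530444402175,514671119072)∘(11775,928) = (11775·6530444402175+161·928·514671119072, 11775·514671119072+928·6530444402175) = (153791965393920001,12120504832291200)
n=5: (153791965393920001,12120504832291200)∘(11775,928) = (11775·153791965393920001+161·928·12120504832291200, 11775·12120504832291200+928·153791965393920001) = (3621800778496371621375,285437888285786640928)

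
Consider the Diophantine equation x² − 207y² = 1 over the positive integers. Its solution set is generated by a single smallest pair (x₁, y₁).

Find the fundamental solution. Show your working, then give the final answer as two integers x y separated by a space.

[14; 2,1,1,2,1,1,2,28] for √207; ℓ=8 ⇒ convergent index 7
i=0: a=14 ⇒ p=14, q=1
…
i=2: a=1 ⇒ p=43, q=3
i=3: a=1 ⇒ p=72, q=5
i=4: a=2 ⇒ p=187, q=13
…
i=6: a=1 ⇒ p=446, q=31
i=7: a=2 ⇒ p=1151, q=80
(x₁, y₁) = (1151, 80);  1151² − 207·80² = 1 ✓

1151 80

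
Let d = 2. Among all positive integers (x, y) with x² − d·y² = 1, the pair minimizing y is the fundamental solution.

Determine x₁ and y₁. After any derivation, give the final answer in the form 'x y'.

3 2

√2 → a₀=1, period (2); ℓ=1 odd so k=1
k=0  a_k=1  p_k/q_k = 1/1
k=1  a_k=2  p_k/q_k = 3/2
(x₁, y₁) = (3, 2);  3² − 2·2² = 1 ✓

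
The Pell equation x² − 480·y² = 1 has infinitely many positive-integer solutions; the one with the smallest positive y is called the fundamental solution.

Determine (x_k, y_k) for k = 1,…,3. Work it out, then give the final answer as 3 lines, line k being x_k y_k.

√480 → a₀=21, period (1,9,1,42); ℓ=4 even so k=3
k=0  a_k=21  p_k/q_k = 21/1
…
k=2  a_k=9  p_k/q_k = 219/10
k=3  a_k=1  p_k/q_k = 241/11
→ (241, 11).  Check: 241²=58081, 480·11²=58080, difference 1.
n=2: (241,11)∘(241,11) = (241·241+480·11·11, 241·11+11·241) = (116161,5302)
n=3: (116161,5302)∘(241,11) = (241·116161+480·11·5302, 241·5302+11·116161) = (55989361,2555553)

241 11
116161 5302
55989361 2555553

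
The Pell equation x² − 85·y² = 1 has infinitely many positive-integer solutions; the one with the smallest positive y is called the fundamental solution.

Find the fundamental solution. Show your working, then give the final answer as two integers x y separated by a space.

285769 30996

√85 → a₀=9, period (4,1,1,4,18); ℓ=5 odd so k=9
a_0=9:  p_0=9·1+0=9,  q_0=9·0+1=1
a_1=4:  p_1=4·9+1=37,  q_1=4·1+0=4
…
a_6=4:  p_6=4·6887+378=27926,  q_6=4·747+41=3029
…
a_8=1:  p_8=1·34813+27926=62739,  q_8=1·3776+3029=6805
a_9=4:  p_9=4·62739+34813=285769,  q_9=4·6805+3776=30996
(x₁, y₁) = (285769, 30996);  285769² − 85·30996² = 1 ✓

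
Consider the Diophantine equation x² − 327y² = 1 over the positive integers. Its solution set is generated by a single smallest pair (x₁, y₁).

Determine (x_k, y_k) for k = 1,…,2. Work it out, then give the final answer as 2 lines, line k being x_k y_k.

[18; 12,36] for √327; ℓ=2 ⇒ convergent index 1
i=0: a=18 ⇒ p=18, q=1
i=1: a=12 ⇒ p=217, q=12
fundamental: x₁=217, y₁=12  (since 47089 − 327·144 = 1)
(217+12√327)^2 = 94177 + 5208√327

217 12
94177 5208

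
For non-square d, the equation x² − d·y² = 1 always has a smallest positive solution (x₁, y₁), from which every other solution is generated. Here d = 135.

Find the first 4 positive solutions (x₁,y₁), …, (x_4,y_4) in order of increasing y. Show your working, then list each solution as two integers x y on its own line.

244 21
119071 10248
58106404 5001003
28355806081 2440479216

√135 = [11; 1,1,1,1,1,1,1,22, …], period ℓ=8 (even) → k=7
step 0: (11, 1)  from 11·(1,0) + (0,1)
step 1: (12, 1)  from 1·(11,1) + (1,0)
…
step 6: (151, 13)  from 1·(93,8) + (58,5)
step 7: (244, 21)  from 1·(151,13) + (93,8)
(x₁, y₁) = (244, 21);  244² − 135·21² = 1 ✓
(244+21√135)^2 = 119071 + 10248√135
(244+21√135)^3 = 58106404 + 5001003√135
(244+21√135)^4 = 28355806081 + 2440479216√135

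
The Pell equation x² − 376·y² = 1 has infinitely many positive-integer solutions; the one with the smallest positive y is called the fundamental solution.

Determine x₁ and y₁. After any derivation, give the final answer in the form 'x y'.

[19; 2,1,1,3,1,…,1,2,38] for √376; ℓ=16 ⇒ convergent index 15
i=0: a=19 ⇒ p=19, q=1
i=1: a=2 ⇒ p=39, q=2
i=2: a=1 ⇒ p=58, q=3
i=3: a=1 ⇒ p=97, q=5
…
i=5: a=1 ⇒ p=446, q=23
…
i=8: a=4 ⇒ p=12953, q=668
i=9: a=2 ⇒ p=28834, q=1487
…
i=11: a=1 ⇒ p=99455, q=5129
…
i=13: a=1 ⇒ p=468441, q=24158
i=14: a=1 ⇒ p=837427, q=43187
i=15: a=2 ⇒ p=2143295, q=110532
fundamental: x₁=2143295, y₁=110532  (since 4593713457025 − 376·12217323024 = 1)

2143295 110532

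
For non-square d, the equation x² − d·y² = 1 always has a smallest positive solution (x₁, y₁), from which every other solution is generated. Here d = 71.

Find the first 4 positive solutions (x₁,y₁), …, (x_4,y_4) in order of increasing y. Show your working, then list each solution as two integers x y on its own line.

d=71: √d = [8; 2,2,1,7,1,2,2,16] (ℓ=8, even), read p_7/q_7
a_0=8:  p_0=8·1+0=8,  q_0=8·0+1=1
a_1=2:  p_1=2·8+1=17,  q_1=2·1+0=2
a_2=2:  p_2=2·17+8=42,  q_2=2·2+1=5
a_3=1:  p_3=1·42+17=59,  q_3=1·5+2=7
a_4=7:  p_4=7·59+42=455,  q_4=7·7+5=54
a_5=1:  p_5=1·455+59=514,  q_5=1·54+7=61
a_6=2:  p_6=2·514+455=1483,  q_6=2·61+54=176
a_7=2:  p_7=2·1483+514=3480,  q_7=2·176+61=413
fundamental: x₁=3480, y₁=413  (since 12110400 − 71·170569 = 1)
k=2:  x_2 = 3480·3480+71·413·413 = 24220799,  y_2 = 3480·413+413·3480 = 2874480
k=3:  x_3 = 3480·24220799+71·413·2874480 = 168576757560,  y_3 = 3480·2874480+413·24220799 = 20006380387
k=4:  x_4 = 3480·168576757560+71·413·20006380387 = 1173294208396801,  y_4 = 3480·20006380387+413·168576757560 = 139244404619040

3480 413
24220799 2874480
168576757560 20006380387
1173294208396801 139244404619040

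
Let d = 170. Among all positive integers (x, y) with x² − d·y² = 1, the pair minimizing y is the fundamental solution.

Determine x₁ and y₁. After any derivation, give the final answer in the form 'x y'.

√170 → a₀=13, period (26); ℓ=1 odd so k=1
i=0: a=13 ⇒ p=13, q=1
i=1: a=26 ⇒ p=339, q=26
fundamental: x₁=339, y₁=26  (since 114921 − 170·676 = 1)

339 26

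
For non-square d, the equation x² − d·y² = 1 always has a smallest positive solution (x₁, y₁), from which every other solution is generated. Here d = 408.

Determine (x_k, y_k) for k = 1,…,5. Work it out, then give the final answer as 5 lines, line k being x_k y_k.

101 5
20401 1010
4120901 204015
832401601 41210020
168141002501 8324220025

d=408: √d = [20; 5,40] (ℓ=2, even), read p_1/q_1
k=0  a_k=20  p_k/q_k = 20/1
k=1  a_k=5  p_k/q_k = 101/5
fundamental: x₁=101, y₁=5  (since 10201 − 408·25 = 1)
k=2:  x_2 = 101·101+408·5·5 = 20401,  y_2 = 101·5+5·101 = 1010
k=3:  x_3 = 101·20401+408·5·1010 = 4120901,  y_3 = 101·1010+5·20401 = 204015
k=4:  x_4 = 101·4120901+408·5·204015 = 832401601,  y_4 = 101·204015+5·4120901 = 41210020
k=5:  x_5 = 101·832401601+408·5·41210020 = 168141002501,  y_5 = 101·41210020+5·832401601 = 8324220025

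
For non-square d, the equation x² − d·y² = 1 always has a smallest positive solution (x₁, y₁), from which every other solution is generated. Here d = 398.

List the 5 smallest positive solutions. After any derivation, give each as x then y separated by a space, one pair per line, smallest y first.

d=398: √d = [19; 1,18,1,38] (ℓ=4, even), read p_3/q_3
a_0=19:  p_0=19·1+0=19,  q_0=19·0+1=1
a_1=1:  p_1=1·19+1=20,  q_1=1·1+0=1
a_2=18:  p_2=18·20+19=379,  q_2=18·1+1=19
a_3=1:  p_3=1·379+20=399,  q_3=1·19+1=20
(x₁, y₁) = (399, 20);  399² − 398·20² = 1 ✓
n=2: (399,20)∘(399,20) = (399·399+398·20·20, 399·20+20·399) = (318401,15960)
n=3: (318401,15960)∘(399,20) = (399·318401+398·20·15960, 399·15960+20·318401) = (254083599,12736060)
n=4: (254083599,12736060)∘(399,20) = (399·254083599+398·20·12736060, 399·12736060+20·254083599) = (202758393601,10163359920)
n=5: (202758393601,10163359920)∘(399,20) = (399·202758393601+398·20·10163359920, 399·10163359920+20·202758393601) = (161800944009999,8110348480100)

399 20
318401 15960
254083599 12736060
202758393601 10163359920
161800944009999 8110348480100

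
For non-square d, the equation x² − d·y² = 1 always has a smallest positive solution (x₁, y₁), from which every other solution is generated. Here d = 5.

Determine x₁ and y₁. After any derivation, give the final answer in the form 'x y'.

9 4

[2; 4] for √5; ℓ=1 ⇒ convergent index 1
k=0  a_k=2  p_k/q_k = 2/1
k=1  a_k=4  p_k/q_k = 9/4
(x₁, y₁) = (9, 4);  9² − 5·4² = 1 ✓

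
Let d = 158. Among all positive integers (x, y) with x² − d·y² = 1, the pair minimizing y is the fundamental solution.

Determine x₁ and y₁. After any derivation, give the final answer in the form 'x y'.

√158 → a₀=12, period (1,1,3,12,3,1,1,24); ℓ=8 even so k=7
k=0  a_k=12  p_k/q_k = 12/1
…
k=3  a_k=3  p_k/q_k = 88/7
…
k=6  a_k=1  p_k/q_k = 4412/351
k=7  a_k=1  p_k/q_k = 7743/616
fundamental: x₁=7743, y₁=616  (since 59954049 − 158·379456 = 1)

7743 616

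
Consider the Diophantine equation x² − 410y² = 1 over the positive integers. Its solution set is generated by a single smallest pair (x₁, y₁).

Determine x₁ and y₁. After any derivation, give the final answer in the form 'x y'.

81 4

√410 = [20; 4,40, …], period ℓ=2 (even) → k=1
i=0: a=20 ⇒ p=20, q=1
i=1: a=4 ⇒ p=81, q=4
fundamental: x₁=81, y₁=4  (since 6561 − 410·16 = 1)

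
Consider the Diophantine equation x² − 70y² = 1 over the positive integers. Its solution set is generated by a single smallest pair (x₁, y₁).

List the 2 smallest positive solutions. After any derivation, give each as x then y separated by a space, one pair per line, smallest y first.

251 30
126001 15060

√70 = [8; 2,1,2,1,2,16, …], period ℓ=6 (even) → k=5
step 0: (8, 1)  from 8·(1,0) + (0,1)
…
step 4: (92, 11)  from 1·(67,8) + (25,3)
step 5: (251, 30)  from 2·(92,11) + (67,8)
→ (251, 30).  Check: 251²=63001, 70·30²=63000, difference 1.
(x_2, y_2) = (251·251 + 70·30·30, 251·30 + 30·251) = (126001, 15060)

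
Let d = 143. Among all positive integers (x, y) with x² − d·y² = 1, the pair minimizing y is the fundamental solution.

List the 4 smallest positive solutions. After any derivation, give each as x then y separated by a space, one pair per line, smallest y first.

√143 = [11; 1,22, …], period ℓ=2 (even) → k=1
a_0=11:  p_0=11·1+0=11,  q_0=11·0+1=1
a_1=1:  p_1=1·11+1=12,  q_1=1·1+0=1
fundamental: x₁=12, y₁=1  (since 144 − 143·1 = 1)
n=2: (12,1)∘(12,1) = (12·12+143·1·1, 12·1+1·12) = (287,24)
n=3: (287,24)∘(12,1) = (12·287+143·1·24, 12·24+1·287) = (6876,575)
n=4: (6876,575)∘(12,1) = (12·6876+143·1·575, 12·575+1·6876) = (164737,13776)

12 1
287 24
6876 575
164737 13776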